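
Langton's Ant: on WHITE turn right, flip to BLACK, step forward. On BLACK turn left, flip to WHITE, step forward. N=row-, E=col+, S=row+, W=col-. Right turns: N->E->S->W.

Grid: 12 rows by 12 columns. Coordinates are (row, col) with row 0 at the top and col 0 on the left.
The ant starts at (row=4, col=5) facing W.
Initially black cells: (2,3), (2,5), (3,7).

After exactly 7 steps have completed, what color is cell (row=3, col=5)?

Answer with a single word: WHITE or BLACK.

Step 1: on WHITE (4,5): turn R to N, flip to black, move to (3,5). |black|=4
Step 2: on WHITE (3,5): turn R to E, flip to black, move to (3,6). |black|=5
Step 3: on WHITE (3,6): turn R to S, flip to black, move to (4,6). |black|=6
Step 4: on WHITE (4,6): turn R to W, flip to black, move to (4,5). |black|=7
Step 5: on BLACK (4,5): turn L to S, flip to white, move to (5,5). |black|=6
Step 6: on WHITE (5,5): turn R to W, flip to black, move to (5,4). |black|=7
Step 7: on WHITE (5,4): turn R to N, flip to black, move to (4,4). |black|=8

Answer: BLACK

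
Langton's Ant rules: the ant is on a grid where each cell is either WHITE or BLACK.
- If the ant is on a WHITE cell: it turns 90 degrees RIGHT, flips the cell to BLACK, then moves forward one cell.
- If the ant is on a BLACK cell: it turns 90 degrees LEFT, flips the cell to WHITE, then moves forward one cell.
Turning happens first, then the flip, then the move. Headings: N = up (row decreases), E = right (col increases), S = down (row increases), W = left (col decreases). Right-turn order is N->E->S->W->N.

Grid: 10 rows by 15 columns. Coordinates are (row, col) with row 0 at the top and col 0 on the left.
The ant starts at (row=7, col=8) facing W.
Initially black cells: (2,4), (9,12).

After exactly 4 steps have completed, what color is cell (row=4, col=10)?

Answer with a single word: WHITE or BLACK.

Step 1: on WHITE (7,8): turn R to N, flip to black, move to (6,8). |black|=3
Step 2: on WHITE (6,8): turn R to E, flip to black, move to (6,9). |black|=4
Step 3: on WHITE (6,9): turn R to S, flip to black, move to (7,9). |black|=5
Step 4: on WHITE (7,9): turn R to W, flip to black, move to (7,8). |black|=6

Answer: WHITE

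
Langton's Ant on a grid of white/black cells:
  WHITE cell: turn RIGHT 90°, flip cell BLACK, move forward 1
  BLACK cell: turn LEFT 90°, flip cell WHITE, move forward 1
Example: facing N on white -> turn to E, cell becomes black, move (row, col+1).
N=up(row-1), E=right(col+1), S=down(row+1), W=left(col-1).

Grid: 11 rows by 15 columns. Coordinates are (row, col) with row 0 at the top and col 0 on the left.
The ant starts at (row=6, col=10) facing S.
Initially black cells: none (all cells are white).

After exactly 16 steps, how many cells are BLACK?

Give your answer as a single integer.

Step 1: on WHITE (6,10): turn R to W, flip to black, move to (6,9). |black|=1
Step 2: on WHITE (6,9): turn R to N, flip to black, move to (5,9). |black|=2
Step 3: on WHITE (5,9): turn R to E, flip to black, move to (5,10). |black|=3
Step 4: on WHITE (5,10): turn R to S, flip to black, move to (6,10). |black|=4
Step 5: on BLACK (6,10): turn L to E, flip to white, move to (6,11). |black|=3
Step 6: on WHITE (6,11): turn R to S, flip to black, move to (7,11). |black|=4
Step 7: on WHITE (7,11): turn R to W, flip to black, move to (7,10). |black|=5
Step 8: on WHITE (7,10): turn R to N, flip to black, move to (6,10). |black|=6
Step 9: on WHITE (6,10): turn R to E, flip to black, move to (6,11). |black|=7
Step 10: on BLACK (6,11): turn L to N, flip to white, move to (5,11). |black|=6
Step 11: on WHITE (5,11): turn R to E, flip to black, move to (5,12). |black|=7
Step 12: on WHITE (5,12): turn R to S, flip to black, move to (6,12). |black|=8
Step 13: on WHITE (6,12): turn R to W, flip to black, move to (6,11). |black|=9
Step 14: on WHITE (6,11): turn R to N, flip to black, move to (5,11). |black|=10
Step 15: on BLACK (5,11): turn L to W, flip to white, move to (5,10). |black|=9
Step 16: on BLACK (5,10): turn L to S, flip to white, move to (6,10). |black|=8

Answer: 8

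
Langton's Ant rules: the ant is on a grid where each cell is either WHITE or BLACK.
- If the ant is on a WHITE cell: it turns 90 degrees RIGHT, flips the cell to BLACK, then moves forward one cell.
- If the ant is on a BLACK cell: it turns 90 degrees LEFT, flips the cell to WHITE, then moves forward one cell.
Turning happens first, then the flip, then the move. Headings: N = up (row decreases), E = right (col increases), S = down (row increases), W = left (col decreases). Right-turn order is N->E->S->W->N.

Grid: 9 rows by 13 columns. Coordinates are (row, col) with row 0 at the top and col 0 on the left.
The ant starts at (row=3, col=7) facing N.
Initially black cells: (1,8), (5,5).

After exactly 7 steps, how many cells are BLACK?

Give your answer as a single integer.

Answer: 7

Derivation:
Step 1: on WHITE (3,7): turn R to E, flip to black, move to (3,8). |black|=3
Step 2: on WHITE (3,8): turn R to S, flip to black, move to (4,8). |black|=4
Step 3: on WHITE (4,8): turn R to W, flip to black, move to (4,7). |black|=5
Step 4: on WHITE (4,7): turn R to N, flip to black, move to (3,7). |black|=6
Step 5: on BLACK (3,7): turn L to W, flip to white, move to (3,6). |black|=5
Step 6: on WHITE (3,6): turn R to N, flip to black, move to (2,6). |black|=6
Step 7: on WHITE (2,6): turn R to E, flip to black, move to (2,7). |black|=7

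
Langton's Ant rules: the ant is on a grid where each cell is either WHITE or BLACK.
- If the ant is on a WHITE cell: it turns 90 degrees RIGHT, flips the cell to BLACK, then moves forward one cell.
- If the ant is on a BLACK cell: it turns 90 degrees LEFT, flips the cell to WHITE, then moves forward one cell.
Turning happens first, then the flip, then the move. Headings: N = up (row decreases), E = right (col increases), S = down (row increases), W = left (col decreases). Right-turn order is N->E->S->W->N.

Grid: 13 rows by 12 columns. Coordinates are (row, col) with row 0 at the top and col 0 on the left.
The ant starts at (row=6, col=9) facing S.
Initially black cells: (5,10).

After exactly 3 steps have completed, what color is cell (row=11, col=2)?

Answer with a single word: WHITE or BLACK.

Answer: WHITE

Derivation:
Step 1: on WHITE (6,9): turn R to W, flip to black, move to (6,8). |black|=2
Step 2: on WHITE (6,8): turn R to N, flip to black, move to (5,8). |black|=3
Step 3: on WHITE (5,8): turn R to E, flip to black, move to (5,9). |black|=4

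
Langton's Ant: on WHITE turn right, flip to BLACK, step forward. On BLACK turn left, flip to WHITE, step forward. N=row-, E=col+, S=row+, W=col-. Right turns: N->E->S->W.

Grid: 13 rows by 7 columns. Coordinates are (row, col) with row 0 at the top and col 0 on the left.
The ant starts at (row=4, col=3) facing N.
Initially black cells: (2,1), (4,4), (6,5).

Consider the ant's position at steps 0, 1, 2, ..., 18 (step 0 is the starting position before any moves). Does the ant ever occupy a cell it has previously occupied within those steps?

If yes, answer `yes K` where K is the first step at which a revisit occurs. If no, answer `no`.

Step 1: on WHITE (4,3): turn R to E, flip to black, move to (4,4). |black|=4 — new cell
Step 2: on BLACK (4,4): turn L to N, flip to white, move to (3,4). |black|=3 — new cell
Step 3: on WHITE (3,4): turn R to E, flip to black, move to (3,5). |black|=4 — new cell
Step 4: on WHITE (3,5): turn R to S, flip to black, move to (4,5). |black|=5 — new cell
Step 5: on WHITE (4,5): turn R to W, flip to black, move to (4,4). |black|=6 — REVISIT

Answer: yes 5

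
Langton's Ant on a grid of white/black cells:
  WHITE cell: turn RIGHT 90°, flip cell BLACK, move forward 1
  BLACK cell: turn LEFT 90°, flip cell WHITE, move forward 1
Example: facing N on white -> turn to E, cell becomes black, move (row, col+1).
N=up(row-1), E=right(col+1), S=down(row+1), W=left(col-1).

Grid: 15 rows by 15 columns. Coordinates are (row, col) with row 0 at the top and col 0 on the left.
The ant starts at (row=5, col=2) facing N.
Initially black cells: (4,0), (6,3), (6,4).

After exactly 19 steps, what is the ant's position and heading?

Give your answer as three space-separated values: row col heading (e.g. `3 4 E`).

Step 1: on WHITE (5,2): turn R to E, flip to black, move to (5,3). |black|=4
Step 2: on WHITE (5,3): turn R to S, flip to black, move to (6,3). |black|=5
Step 3: on BLACK (6,3): turn L to E, flip to white, move to (6,4). |black|=4
Step 4: on BLACK (6,4): turn L to N, flip to white, move to (5,4). |black|=3
Step 5: on WHITE (5,4): turn R to E, flip to black, move to (5,5). |black|=4
Step 6: on WHITE (5,5): turn R to S, flip to black, move to (6,5). |black|=5
Step 7: on WHITE (6,5): turn R to W, flip to black, move to (6,4). |black|=6
Step 8: on WHITE (6,4): turn R to N, flip to black, move to (5,4). |black|=7
Step 9: on BLACK (5,4): turn L to W, flip to white, move to (5,3). |black|=6
Step 10: on BLACK (5,3): turn L to S, flip to white, move to (6,3). |black|=5
Step 11: on WHITE (6,3): turn R to W, flip to black, move to (6,2). |black|=6
Step 12: on WHITE (6,2): turn R to N, flip to black, move to (5,2). |black|=7
Step 13: on BLACK (5,2): turn L to W, flip to white, move to (5,1). |black|=6
Step 14: on WHITE (5,1): turn R to N, flip to black, move to (4,1). |black|=7
Step 15: on WHITE (4,1): turn R to E, flip to black, move to (4,2). |black|=8
Step 16: on WHITE (4,2): turn R to S, flip to black, move to (5,2). |black|=9
Step 17: on WHITE (5,2): turn R to W, flip to black, move to (5,1). |black|=10
Step 18: on BLACK (5,1): turn L to S, flip to white, move to (6,1). |black|=9
Step 19: on WHITE (6,1): turn R to W, flip to black, move to (6,0). |black|=10

Answer: 6 0 W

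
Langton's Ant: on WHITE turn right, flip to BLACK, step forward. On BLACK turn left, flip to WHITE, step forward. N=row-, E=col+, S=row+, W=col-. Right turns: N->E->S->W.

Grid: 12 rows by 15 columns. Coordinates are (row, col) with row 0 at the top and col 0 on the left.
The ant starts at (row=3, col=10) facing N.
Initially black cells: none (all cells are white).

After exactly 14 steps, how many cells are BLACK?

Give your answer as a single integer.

Step 1: on WHITE (3,10): turn R to E, flip to black, move to (3,11). |black|=1
Step 2: on WHITE (3,11): turn R to S, flip to black, move to (4,11). |black|=2
Step 3: on WHITE (4,11): turn R to W, flip to black, move to (4,10). |black|=3
Step 4: on WHITE (4,10): turn R to N, flip to black, move to (3,10). |black|=4
Step 5: on BLACK (3,10): turn L to W, flip to white, move to (3,9). |black|=3
Step 6: on WHITE (3,9): turn R to N, flip to black, move to (2,9). |black|=4
Step 7: on WHITE (2,9): turn R to E, flip to black, move to (2,10). |black|=5
Step 8: on WHITE (2,10): turn R to S, flip to black, move to (3,10). |black|=6
Step 9: on WHITE (3,10): turn R to W, flip to black, move to (3,9). |black|=7
Step 10: on BLACK (3,9): turn L to S, flip to white, move to (4,9). |black|=6
Step 11: on WHITE (4,9): turn R to W, flip to black, move to (4,8). |black|=7
Step 12: on WHITE (4,8): turn R to N, flip to black, move to (3,8). |black|=8
Step 13: on WHITE (3,8): turn R to E, flip to black, move to (3,9). |black|=9
Step 14: on WHITE (3,9): turn R to S, flip to black, move to (4,9). |black|=10

Answer: 10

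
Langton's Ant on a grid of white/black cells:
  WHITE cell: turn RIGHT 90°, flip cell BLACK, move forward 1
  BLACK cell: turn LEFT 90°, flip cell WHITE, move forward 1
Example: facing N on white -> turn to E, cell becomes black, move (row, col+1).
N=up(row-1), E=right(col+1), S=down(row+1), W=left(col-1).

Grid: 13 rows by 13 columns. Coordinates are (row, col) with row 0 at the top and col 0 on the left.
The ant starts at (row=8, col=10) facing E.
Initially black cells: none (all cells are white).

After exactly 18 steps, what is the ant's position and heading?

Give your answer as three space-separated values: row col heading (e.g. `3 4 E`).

Step 1: on WHITE (8,10): turn R to S, flip to black, move to (9,10). |black|=1
Step 2: on WHITE (9,10): turn R to W, flip to black, move to (9,9). |black|=2
Step 3: on WHITE (9,9): turn R to N, flip to black, move to (8,9). |black|=3
Step 4: on WHITE (8,9): turn R to E, flip to black, move to (8,10). |black|=4
Step 5: on BLACK (8,10): turn L to N, flip to white, move to (7,10). |black|=3
Step 6: on WHITE (7,10): turn R to E, flip to black, move to (7,11). |black|=4
Step 7: on WHITE (7,11): turn R to S, flip to black, move to (8,11). |black|=5
Step 8: on WHITE (8,11): turn R to W, flip to black, move to (8,10). |black|=6
Step 9: on WHITE (8,10): turn R to N, flip to black, move to (7,10). |black|=7
Step 10: on BLACK (7,10): turn L to W, flip to white, move to (7,9). |black|=6
Step 11: on WHITE (7,9): turn R to N, flip to black, move to (6,9). |black|=7
Step 12: on WHITE (6,9): turn R to E, flip to black, move to (6,10). |black|=8
Step 13: on WHITE (6,10): turn R to S, flip to black, move to (7,10). |black|=9
Step 14: on WHITE (7,10): turn R to W, flip to black, move to (7,9). |black|=10
Step 15: on BLACK (7,9): turn L to S, flip to white, move to (8,9). |black|=9
Step 16: on BLACK (8,9): turn L to E, flip to white, move to (8,10). |black|=8
Step 17: on BLACK (8,10): turn L to N, flip to white, move to (7,10). |black|=7
Step 18: on BLACK (7,10): turn L to W, flip to white, move to (7,9). |black|=6

Answer: 7 9 W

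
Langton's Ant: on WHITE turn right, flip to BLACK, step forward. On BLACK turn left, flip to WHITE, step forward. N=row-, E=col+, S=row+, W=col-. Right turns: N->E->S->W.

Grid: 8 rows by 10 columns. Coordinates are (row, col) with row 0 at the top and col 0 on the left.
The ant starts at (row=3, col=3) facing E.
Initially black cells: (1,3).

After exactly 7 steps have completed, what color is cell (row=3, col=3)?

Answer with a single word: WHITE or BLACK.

Step 1: on WHITE (3,3): turn R to S, flip to black, move to (4,3). |black|=2
Step 2: on WHITE (4,3): turn R to W, flip to black, move to (4,2). |black|=3
Step 3: on WHITE (4,2): turn R to N, flip to black, move to (3,2). |black|=4
Step 4: on WHITE (3,2): turn R to E, flip to black, move to (3,3). |black|=5
Step 5: on BLACK (3,3): turn L to N, flip to white, move to (2,3). |black|=4
Step 6: on WHITE (2,3): turn R to E, flip to black, move to (2,4). |black|=5
Step 7: on WHITE (2,4): turn R to S, flip to black, move to (3,4). |black|=6

Answer: WHITE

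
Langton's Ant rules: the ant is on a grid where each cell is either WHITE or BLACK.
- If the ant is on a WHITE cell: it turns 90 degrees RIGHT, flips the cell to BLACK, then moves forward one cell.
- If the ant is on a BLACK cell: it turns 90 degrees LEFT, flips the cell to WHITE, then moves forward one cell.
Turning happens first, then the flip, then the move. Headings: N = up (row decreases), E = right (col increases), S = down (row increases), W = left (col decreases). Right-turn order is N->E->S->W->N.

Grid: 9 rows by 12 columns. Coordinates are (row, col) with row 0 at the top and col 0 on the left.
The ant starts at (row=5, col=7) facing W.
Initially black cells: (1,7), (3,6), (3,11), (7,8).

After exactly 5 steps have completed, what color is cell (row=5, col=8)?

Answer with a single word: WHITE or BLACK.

Step 1: on WHITE (5,7): turn R to N, flip to black, move to (4,7). |black|=5
Step 2: on WHITE (4,7): turn R to E, flip to black, move to (4,8). |black|=6
Step 3: on WHITE (4,8): turn R to S, flip to black, move to (5,8). |black|=7
Step 4: on WHITE (5,8): turn R to W, flip to black, move to (5,7). |black|=8
Step 5: on BLACK (5,7): turn L to S, flip to white, move to (6,7). |black|=7

Answer: BLACK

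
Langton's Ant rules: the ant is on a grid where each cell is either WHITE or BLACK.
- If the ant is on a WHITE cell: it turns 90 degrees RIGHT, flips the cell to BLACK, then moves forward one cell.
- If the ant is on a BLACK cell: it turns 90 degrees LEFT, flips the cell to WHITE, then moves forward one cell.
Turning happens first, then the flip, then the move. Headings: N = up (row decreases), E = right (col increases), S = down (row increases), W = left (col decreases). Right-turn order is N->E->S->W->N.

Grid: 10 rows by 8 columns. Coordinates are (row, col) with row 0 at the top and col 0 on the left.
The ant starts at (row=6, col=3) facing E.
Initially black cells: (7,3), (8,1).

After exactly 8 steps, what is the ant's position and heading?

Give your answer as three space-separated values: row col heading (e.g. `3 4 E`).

Step 1: on WHITE (6,3): turn R to S, flip to black, move to (7,3). |black|=3
Step 2: on BLACK (7,3): turn L to E, flip to white, move to (7,4). |black|=2
Step 3: on WHITE (7,4): turn R to S, flip to black, move to (8,4). |black|=3
Step 4: on WHITE (8,4): turn R to W, flip to black, move to (8,3). |black|=4
Step 5: on WHITE (8,3): turn R to N, flip to black, move to (7,3). |black|=5
Step 6: on WHITE (7,3): turn R to E, flip to black, move to (7,4). |black|=6
Step 7: on BLACK (7,4): turn L to N, flip to white, move to (6,4). |black|=5
Step 8: on WHITE (6,4): turn R to E, flip to black, move to (6,5). |black|=6

Answer: 6 5 E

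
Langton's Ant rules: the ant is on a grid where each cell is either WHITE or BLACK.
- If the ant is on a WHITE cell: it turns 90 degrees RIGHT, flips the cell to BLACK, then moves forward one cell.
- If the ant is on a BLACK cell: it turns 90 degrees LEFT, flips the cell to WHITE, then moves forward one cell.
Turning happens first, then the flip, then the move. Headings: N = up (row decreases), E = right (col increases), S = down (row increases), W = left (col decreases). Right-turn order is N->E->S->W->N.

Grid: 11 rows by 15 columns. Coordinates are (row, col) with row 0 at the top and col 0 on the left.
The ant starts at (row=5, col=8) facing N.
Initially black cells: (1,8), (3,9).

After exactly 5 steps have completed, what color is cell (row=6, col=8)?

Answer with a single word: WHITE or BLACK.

Answer: BLACK

Derivation:
Step 1: on WHITE (5,8): turn R to E, flip to black, move to (5,9). |black|=3
Step 2: on WHITE (5,9): turn R to S, flip to black, move to (6,9). |black|=4
Step 3: on WHITE (6,9): turn R to W, flip to black, move to (6,8). |black|=5
Step 4: on WHITE (6,8): turn R to N, flip to black, move to (5,8). |black|=6
Step 5: on BLACK (5,8): turn L to W, flip to white, move to (5,7). |black|=5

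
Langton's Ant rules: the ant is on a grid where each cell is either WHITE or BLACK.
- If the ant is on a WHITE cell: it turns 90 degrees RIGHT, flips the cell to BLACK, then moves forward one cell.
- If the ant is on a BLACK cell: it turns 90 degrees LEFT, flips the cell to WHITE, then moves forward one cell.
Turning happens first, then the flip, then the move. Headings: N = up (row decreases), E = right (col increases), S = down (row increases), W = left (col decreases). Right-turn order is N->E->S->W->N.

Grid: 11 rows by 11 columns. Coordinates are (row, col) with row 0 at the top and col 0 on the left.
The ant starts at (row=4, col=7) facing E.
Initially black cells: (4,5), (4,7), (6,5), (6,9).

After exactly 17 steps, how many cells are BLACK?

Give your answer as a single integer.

Answer: 13

Derivation:
Step 1: on BLACK (4,7): turn L to N, flip to white, move to (3,7). |black|=3
Step 2: on WHITE (3,7): turn R to E, flip to black, move to (3,8). |black|=4
Step 3: on WHITE (3,8): turn R to S, flip to black, move to (4,8). |black|=5
Step 4: on WHITE (4,8): turn R to W, flip to black, move to (4,7). |black|=6
Step 5: on WHITE (4,7): turn R to N, flip to black, move to (3,7). |black|=7
Step 6: on BLACK (3,7): turn L to W, flip to white, move to (3,6). |black|=6
Step 7: on WHITE (3,6): turn R to N, flip to black, move to (2,6). |black|=7
Step 8: on WHITE (2,6): turn R to E, flip to black, move to (2,7). |black|=8
Step 9: on WHITE (2,7): turn R to S, flip to black, move to (3,7). |black|=9
Step 10: on WHITE (3,7): turn R to W, flip to black, move to (3,6). |black|=10
Step 11: on BLACK (3,6): turn L to S, flip to white, move to (4,6). |black|=9
Step 12: on WHITE (4,6): turn R to W, flip to black, move to (4,5). |black|=10
Step 13: on BLACK (4,5): turn L to S, flip to white, move to (5,5). |black|=9
Step 14: on WHITE (5,5): turn R to W, flip to black, move to (5,4). |black|=10
Step 15: on WHITE (5,4): turn R to N, flip to black, move to (4,4). |black|=11
Step 16: on WHITE (4,4): turn R to E, flip to black, move to (4,5). |black|=12
Step 17: on WHITE (4,5): turn R to S, flip to black, move to (5,5). |black|=13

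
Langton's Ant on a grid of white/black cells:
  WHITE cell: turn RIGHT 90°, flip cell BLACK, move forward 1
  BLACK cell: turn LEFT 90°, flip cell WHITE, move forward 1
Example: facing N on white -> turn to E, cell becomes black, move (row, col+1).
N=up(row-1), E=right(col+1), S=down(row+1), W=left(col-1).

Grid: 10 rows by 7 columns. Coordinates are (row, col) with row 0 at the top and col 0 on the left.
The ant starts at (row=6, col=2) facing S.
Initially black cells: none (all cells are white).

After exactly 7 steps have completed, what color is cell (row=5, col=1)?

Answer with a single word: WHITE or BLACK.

Answer: BLACK

Derivation:
Step 1: on WHITE (6,2): turn R to W, flip to black, move to (6,1). |black|=1
Step 2: on WHITE (6,1): turn R to N, flip to black, move to (5,1). |black|=2
Step 3: on WHITE (5,1): turn R to E, flip to black, move to (5,2). |black|=3
Step 4: on WHITE (5,2): turn R to S, flip to black, move to (6,2). |black|=4
Step 5: on BLACK (6,2): turn L to E, flip to white, move to (6,3). |black|=3
Step 6: on WHITE (6,3): turn R to S, flip to black, move to (7,3). |black|=4
Step 7: on WHITE (7,3): turn R to W, flip to black, move to (7,2). |black|=5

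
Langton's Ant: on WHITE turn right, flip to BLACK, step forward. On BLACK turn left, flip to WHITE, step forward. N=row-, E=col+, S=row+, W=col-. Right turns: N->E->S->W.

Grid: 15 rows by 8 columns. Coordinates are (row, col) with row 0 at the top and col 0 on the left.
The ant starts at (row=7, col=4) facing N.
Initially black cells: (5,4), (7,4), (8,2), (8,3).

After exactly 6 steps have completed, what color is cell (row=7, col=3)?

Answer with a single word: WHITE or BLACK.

Answer: WHITE

Derivation:
Step 1: on BLACK (7,4): turn L to W, flip to white, move to (7,3). |black|=3
Step 2: on WHITE (7,3): turn R to N, flip to black, move to (6,3). |black|=4
Step 3: on WHITE (6,3): turn R to E, flip to black, move to (6,4). |black|=5
Step 4: on WHITE (6,4): turn R to S, flip to black, move to (7,4). |black|=6
Step 5: on WHITE (7,4): turn R to W, flip to black, move to (7,3). |black|=7
Step 6: on BLACK (7,3): turn L to S, flip to white, move to (8,3). |black|=6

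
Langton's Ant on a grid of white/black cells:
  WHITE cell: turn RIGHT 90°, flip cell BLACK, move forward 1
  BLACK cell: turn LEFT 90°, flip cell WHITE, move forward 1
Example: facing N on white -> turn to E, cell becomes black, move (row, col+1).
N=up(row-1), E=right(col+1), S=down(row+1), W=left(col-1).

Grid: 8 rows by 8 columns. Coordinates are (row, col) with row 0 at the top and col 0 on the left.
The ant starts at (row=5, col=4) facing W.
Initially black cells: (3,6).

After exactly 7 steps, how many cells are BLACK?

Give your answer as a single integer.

Step 1: on WHITE (5,4): turn R to N, flip to black, move to (4,4). |black|=2
Step 2: on WHITE (4,4): turn R to E, flip to black, move to (4,5). |black|=3
Step 3: on WHITE (4,5): turn R to S, flip to black, move to (5,5). |black|=4
Step 4: on WHITE (5,5): turn R to W, flip to black, move to (5,4). |black|=5
Step 5: on BLACK (5,4): turn L to S, flip to white, move to (6,4). |black|=4
Step 6: on WHITE (6,4): turn R to W, flip to black, move to (6,3). |black|=5
Step 7: on WHITE (6,3): turn R to N, flip to black, move to (5,3). |black|=6

Answer: 6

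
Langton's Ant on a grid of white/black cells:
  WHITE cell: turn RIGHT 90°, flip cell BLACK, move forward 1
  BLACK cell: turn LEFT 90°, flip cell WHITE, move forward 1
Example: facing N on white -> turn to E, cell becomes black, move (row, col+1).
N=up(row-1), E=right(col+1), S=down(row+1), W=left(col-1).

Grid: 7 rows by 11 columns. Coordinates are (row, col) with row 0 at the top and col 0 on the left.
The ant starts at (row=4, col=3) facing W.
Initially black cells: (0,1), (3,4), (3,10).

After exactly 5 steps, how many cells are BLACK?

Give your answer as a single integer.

Step 1: on WHITE (4,3): turn R to N, flip to black, move to (3,3). |black|=4
Step 2: on WHITE (3,3): turn R to E, flip to black, move to (3,4). |black|=5
Step 3: on BLACK (3,4): turn L to N, flip to white, move to (2,4). |black|=4
Step 4: on WHITE (2,4): turn R to E, flip to black, move to (2,5). |black|=5
Step 5: on WHITE (2,5): turn R to S, flip to black, move to (3,5). |black|=6

Answer: 6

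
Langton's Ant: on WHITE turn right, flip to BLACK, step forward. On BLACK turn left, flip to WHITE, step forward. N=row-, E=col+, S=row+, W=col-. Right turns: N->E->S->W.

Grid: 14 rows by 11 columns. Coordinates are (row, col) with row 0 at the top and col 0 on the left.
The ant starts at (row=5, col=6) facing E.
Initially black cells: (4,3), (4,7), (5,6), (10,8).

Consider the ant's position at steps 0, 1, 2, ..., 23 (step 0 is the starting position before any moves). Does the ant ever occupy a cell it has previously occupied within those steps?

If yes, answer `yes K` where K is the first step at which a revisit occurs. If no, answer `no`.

Answer: yes 6

Derivation:
Step 1: on BLACK (5,6): turn L to N, flip to white, move to (4,6). |black|=3 — new cell
Step 2: on WHITE (4,6): turn R to E, flip to black, move to (4,7). |black|=4 — new cell
Step 3: on BLACK (4,7): turn L to N, flip to white, move to (3,7). |black|=3 — new cell
Step 4: on WHITE (3,7): turn R to E, flip to black, move to (3,8). |black|=4 — new cell
Step 5: on WHITE (3,8): turn R to S, flip to black, move to (4,8). |black|=5 — new cell
Step 6: on WHITE (4,8): turn R to W, flip to black, move to (4,7). |black|=6 — REVISIT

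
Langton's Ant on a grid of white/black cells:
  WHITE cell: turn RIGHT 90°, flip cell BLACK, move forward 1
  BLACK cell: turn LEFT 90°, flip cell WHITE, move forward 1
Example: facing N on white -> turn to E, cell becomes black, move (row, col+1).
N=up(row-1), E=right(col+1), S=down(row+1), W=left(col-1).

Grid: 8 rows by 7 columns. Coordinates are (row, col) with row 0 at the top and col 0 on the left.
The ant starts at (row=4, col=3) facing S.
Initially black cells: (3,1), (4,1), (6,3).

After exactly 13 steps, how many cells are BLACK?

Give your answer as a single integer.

Answer: 12

Derivation:
Step 1: on WHITE (4,3): turn R to W, flip to black, move to (4,2). |black|=4
Step 2: on WHITE (4,2): turn R to N, flip to black, move to (3,2). |black|=5
Step 3: on WHITE (3,2): turn R to E, flip to black, move to (3,3). |black|=6
Step 4: on WHITE (3,3): turn R to S, flip to black, move to (4,3). |black|=7
Step 5: on BLACK (4,3): turn L to E, flip to white, move to (4,4). |black|=6
Step 6: on WHITE (4,4): turn R to S, flip to black, move to (5,4). |black|=7
Step 7: on WHITE (5,4): turn R to W, flip to black, move to (5,3). |black|=8
Step 8: on WHITE (5,3): turn R to N, flip to black, move to (4,3). |black|=9
Step 9: on WHITE (4,3): turn R to E, flip to black, move to (4,4). |black|=10
Step 10: on BLACK (4,4): turn L to N, flip to white, move to (3,4). |black|=9
Step 11: on WHITE (3,4): turn R to E, flip to black, move to (3,5). |black|=10
Step 12: on WHITE (3,5): turn R to S, flip to black, move to (4,5). |black|=11
Step 13: on WHITE (4,5): turn R to W, flip to black, move to (4,4). |black|=12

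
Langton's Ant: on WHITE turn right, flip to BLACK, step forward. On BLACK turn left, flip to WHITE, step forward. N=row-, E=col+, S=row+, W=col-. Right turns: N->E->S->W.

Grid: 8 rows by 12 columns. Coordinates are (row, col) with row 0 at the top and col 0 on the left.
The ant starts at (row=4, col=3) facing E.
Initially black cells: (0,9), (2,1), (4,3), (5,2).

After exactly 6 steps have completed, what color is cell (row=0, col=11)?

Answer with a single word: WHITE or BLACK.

Answer: WHITE

Derivation:
Step 1: on BLACK (4,3): turn L to N, flip to white, move to (3,3). |black|=3
Step 2: on WHITE (3,3): turn R to E, flip to black, move to (3,4). |black|=4
Step 3: on WHITE (3,4): turn R to S, flip to black, move to (4,4). |black|=5
Step 4: on WHITE (4,4): turn R to W, flip to black, move to (4,3). |black|=6
Step 5: on WHITE (4,3): turn R to N, flip to black, move to (3,3). |black|=7
Step 6: on BLACK (3,3): turn L to W, flip to white, move to (3,2). |black|=6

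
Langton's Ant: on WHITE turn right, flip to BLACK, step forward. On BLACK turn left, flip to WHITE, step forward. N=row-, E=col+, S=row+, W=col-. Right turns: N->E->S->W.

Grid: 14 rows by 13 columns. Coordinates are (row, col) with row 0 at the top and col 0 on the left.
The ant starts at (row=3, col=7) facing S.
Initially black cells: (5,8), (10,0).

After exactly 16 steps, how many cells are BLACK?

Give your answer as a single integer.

Step 1: on WHITE (3,7): turn R to W, flip to black, move to (3,6). |black|=3
Step 2: on WHITE (3,6): turn R to N, flip to black, move to (2,6). |black|=4
Step 3: on WHITE (2,6): turn R to E, flip to black, move to (2,7). |black|=5
Step 4: on WHITE (2,7): turn R to S, flip to black, move to (3,7). |black|=6
Step 5: on BLACK (3,7): turn L to E, flip to white, move to (3,8). |black|=5
Step 6: on WHITE (3,8): turn R to S, flip to black, move to (4,8). |black|=6
Step 7: on WHITE (4,8): turn R to W, flip to black, move to (4,7). |black|=7
Step 8: on WHITE (4,7): turn R to N, flip to black, move to (3,7). |black|=8
Step 9: on WHITE (3,7): turn R to E, flip to black, move to (3,8). |black|=9
Step 10: on BLACK (3,8): turn L to N, flip to white, move to (2,8). |black|=8
Step 11: on WHITE (2,8): turn R to E, flip to black, move to (2,9). |black|=9
Step 12: on WHITE (2,9): turn R to S, flip to black, move to (3,9). |black|=10
Step 13: on WHITE (3,9): turn R to W, flip to black, move to (3,8). |black|=11
Step 14: on WHITE (3,8): turn R to N, flip to black, move to (2,8). |black|=12
Step 15: on BLACK (2,8): turn L to W, flip to white, move to (2,7). |black|=11
Step 16: on BLACK (2,7): turn L to S, flip to white, move to (3,7). |black|=10

Answer: 10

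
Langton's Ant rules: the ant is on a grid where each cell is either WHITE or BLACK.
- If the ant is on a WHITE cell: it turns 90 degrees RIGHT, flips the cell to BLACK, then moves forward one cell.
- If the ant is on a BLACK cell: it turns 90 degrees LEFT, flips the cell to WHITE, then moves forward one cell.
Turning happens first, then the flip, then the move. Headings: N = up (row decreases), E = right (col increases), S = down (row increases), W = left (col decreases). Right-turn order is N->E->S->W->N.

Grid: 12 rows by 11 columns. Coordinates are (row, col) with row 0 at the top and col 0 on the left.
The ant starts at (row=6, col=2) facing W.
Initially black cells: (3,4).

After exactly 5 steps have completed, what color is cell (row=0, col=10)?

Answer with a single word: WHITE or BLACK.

Step 1: on WHITE (6,2): turn R to N, flip to black, move to (5,2). |black|=2
Step 2: on WHITE (5,2): turn R to E, flip to black, move to (5,3). |black|=3
Step 3: on WHITE (5,3): turn R to S, flip to black, move to (6,3). |black|=4
Step 4: on WHITE (6,3): turn R to W, flip to black, move to (6,2). |black|=5
Step 5: on BLACK (6,2): turn L to S, flip to white, move to (7,2). |black|=4

Answer: WHITE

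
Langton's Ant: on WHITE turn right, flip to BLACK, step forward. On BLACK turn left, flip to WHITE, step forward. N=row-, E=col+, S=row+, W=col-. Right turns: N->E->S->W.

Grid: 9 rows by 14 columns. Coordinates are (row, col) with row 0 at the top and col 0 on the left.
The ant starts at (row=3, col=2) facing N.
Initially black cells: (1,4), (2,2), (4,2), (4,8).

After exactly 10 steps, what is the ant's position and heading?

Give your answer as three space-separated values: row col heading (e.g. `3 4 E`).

Answer: 6 3 S

Derivation:
Step 1: on WHITE (3,2): turn R to E, flip to black, move to (3,3). |black|=5
Step 2: on WHITE (3,3): turn R to S, flip to black, move to (4,3). |black|=6
Step 3: on WHITE (4,3): turn R to W, flip to black, move to (4,2). |black|=7
Step 4: on BLACK (4,2): turn L to S, flip to white, move to (5,2). |black|=6
Step 5: on WHITE (5,2): turn R to W, flip to black, move to (5,1). |black|=7
Step 6: on WHITE (5,1): turn R to N, flip to black, move to (4,1). |black|=8
Step 7: on WHITE (4,1): turn R to E, flip to black, move to (4,2). |black|=9
Step 8: on WHITE (4,2): turn R to S, flip to black, move to (5,2). |black|=10
Step 9: on BLACK (5,2): turn L to E, flip to white, move to (5,3). |black|=9
Step 10: on WHITE (5,3): turn R to S, flip to black, move to (6,3). |black|=10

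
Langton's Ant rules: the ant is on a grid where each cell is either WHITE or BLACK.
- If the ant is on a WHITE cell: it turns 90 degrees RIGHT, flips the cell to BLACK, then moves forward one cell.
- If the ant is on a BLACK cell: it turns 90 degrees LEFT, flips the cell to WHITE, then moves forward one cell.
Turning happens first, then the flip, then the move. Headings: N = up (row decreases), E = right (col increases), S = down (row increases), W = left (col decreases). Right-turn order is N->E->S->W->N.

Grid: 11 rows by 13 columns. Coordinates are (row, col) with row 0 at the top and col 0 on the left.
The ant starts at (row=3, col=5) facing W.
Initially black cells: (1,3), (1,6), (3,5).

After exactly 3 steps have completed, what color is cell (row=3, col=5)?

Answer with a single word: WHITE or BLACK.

Step 1: on BLACK (3,5): turn L to S, flip to white, move to (4,5). |black|=2
Step 2: on WHITE (4,5): turn R to W, flip to black, move to (4,4). |black|=3
Step 3: on WHITE (4,4): turn R to N, flip to black, move to (3,4). |black|=4

Answer: WHITE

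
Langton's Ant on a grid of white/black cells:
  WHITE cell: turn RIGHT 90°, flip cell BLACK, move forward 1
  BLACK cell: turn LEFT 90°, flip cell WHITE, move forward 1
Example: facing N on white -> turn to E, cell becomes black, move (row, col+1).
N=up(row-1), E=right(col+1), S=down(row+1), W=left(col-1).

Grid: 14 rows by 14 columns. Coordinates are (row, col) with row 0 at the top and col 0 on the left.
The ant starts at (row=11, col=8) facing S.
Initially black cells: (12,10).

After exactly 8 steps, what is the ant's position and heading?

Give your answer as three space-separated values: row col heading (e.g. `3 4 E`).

Step 1: on WHITE (11,8): turn R to W, flip to black, move to (11,7). |black|=2
Step 2: on WHITE (11,7): turn R to N, flip to black, move to (10,7). |black|=3
Step 3: on WHITE (10,7): turn R to E, flip to black, move to (10,8). |black|=4
Step 4: on WHITE (10,8): turn R to S, flip to black, move to (11,8). |black|=5
Step 5: on BLACK (11,8): turn L to E, flip to white, move to (11,9). |black|=4
Step 6: on WHITE (11,9): turn R to S, flip to black, move to (12,9). |black|=5
Step 7: on WHITE (12,9): turn R to W, flip to black, move to (12,8). |black|=6
Step 8: on WHITE (12,8): turn R to N, flip to black, move to (11,8). |black|=7

Answer: 11 8 N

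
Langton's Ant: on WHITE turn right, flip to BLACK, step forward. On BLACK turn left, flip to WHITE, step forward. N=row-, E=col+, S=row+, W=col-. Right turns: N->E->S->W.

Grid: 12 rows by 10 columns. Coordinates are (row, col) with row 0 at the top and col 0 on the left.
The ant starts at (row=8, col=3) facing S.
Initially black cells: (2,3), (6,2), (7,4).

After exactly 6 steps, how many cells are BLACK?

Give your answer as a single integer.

Step 1: on WHITE (8,3): turn R to W, flip to black, move to (8,2). |black|=4
Step 2: on WHITE (8,2): turn R to N, flip to black, move to (7,2). |black|=5
Step 3: on WHITE (7,2): turn R to E, flip to black, move to (7,3). |black|=6
Step 4: on WHITE (7,3): turn R to S, flip to black, move to (8,3). |black|=7
Step 5: on BLACK (8,3): turn L to E, flip to white, move to (8,4). |black|=6
Step 6: on WHITE (8,4): turn R to S, flip to black, move to (9,4). |black|=7

Answer: 7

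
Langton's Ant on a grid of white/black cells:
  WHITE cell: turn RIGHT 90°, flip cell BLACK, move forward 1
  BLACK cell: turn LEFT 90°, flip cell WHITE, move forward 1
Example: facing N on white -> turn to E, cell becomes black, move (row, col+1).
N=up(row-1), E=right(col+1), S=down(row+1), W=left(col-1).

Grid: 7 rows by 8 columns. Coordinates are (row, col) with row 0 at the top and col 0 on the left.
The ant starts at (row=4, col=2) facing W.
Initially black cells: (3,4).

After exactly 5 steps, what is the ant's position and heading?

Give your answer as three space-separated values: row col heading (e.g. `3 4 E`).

Step 1: on WHITE (4,2): turn R to N, flip to black, move to (3,2). |black|=2
Step 2: on WHITE (3,2): turn R to E, flip to black, move to (3,3). |black|=3
Step 3: on WHITE (3,3): turn R to S, flip to black, move to (4,3). |black|=4
Step 4: on WHITE (4,3): turn R to W, flip to black, move to (4,2). |black|=5
Step 5: on BLACK (4,2): turn L to S, flip to white, move to (5,2). |black|=4

Answer: 5 2 S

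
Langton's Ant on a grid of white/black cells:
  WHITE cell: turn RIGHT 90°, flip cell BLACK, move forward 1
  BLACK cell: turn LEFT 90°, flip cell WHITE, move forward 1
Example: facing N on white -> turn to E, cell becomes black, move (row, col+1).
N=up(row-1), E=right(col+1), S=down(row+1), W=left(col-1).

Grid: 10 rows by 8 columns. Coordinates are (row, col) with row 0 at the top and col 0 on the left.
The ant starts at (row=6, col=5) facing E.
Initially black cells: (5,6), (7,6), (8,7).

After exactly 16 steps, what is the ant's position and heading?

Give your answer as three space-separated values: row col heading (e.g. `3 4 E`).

Step 1: on WHITE (6,5): turn R to S, flip to black, move to (7,5). |black|=4
Step 2: on WHITE (7,5): turn R to W, flip to black, move to (7,4). |black|=5
Step 3: on WHITE (7,4): turn R to N, flip to black, move to (6,4). |black|=6
Step 4: on WHITE (6,4): turn R to E, flip to black, move to (6,5). |black|=7
Step 5: on BLACK (6,5): turn L to N, flip to white, move to (5,5). |black|=6
Step 6: on WHITE (5,5): turn R to E, flip to black, move to (5,6). |black|=7
Step 7: on BLACK (5,6): turn L to N, flip to white, move to (4,6). |black|=6
Step 8: on WHITE (4,6): turn R to E, flip to black, move to (4,7). |black|=7
Step 9: on WHITE (4,7): turn R to S, flip to black, move to (5,7). |black|=8
Step 10: on WHITE (5,7): turn R to W, flip to black, move to (5,6). |black|=9
Step 11: on WHITE (5,6): turn R to N, flip to black, move to (4,6). |black|=10
Step 12: on BLACK (4,6): turn L to W, flip to white, move to (4,5). |black|=9
Step 13: on WHITE (4,5): turn R to N, flip to black, move to (3,5). |black|=10
Step 14: on WHITE (3,5): turn R to E, flip to black, move to (3,6). |black|=11
Step 15: on WHITE (3,6): turn R to S, flip to black, move to (4,6). |black|=12
Step 16: on WHITE (4,6): turn R to W, flip to black, move to (4,5). |black|=13

Answer: 4 5 W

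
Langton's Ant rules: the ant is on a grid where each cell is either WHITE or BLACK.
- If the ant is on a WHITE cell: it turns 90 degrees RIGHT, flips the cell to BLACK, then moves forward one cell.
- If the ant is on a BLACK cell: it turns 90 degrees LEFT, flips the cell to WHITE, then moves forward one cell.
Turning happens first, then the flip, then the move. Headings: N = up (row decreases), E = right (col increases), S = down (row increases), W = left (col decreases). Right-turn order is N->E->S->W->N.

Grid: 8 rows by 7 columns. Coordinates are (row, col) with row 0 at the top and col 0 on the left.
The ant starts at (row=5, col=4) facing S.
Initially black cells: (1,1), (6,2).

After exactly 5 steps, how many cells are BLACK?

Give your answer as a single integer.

Answer: 5

Derivation:
Step 1: on WHITE (5,4): turn R to W, flip to black, move to (5,3). |black|=3
Step 2: on WHITE (5,3): turn R to N, flip to black, move to (4,3). |black|=4
Step 3: on WHITE (4,3): turn R to E, flip to black, move to (4,4). |black|=5
Step 4: on WHITE (4,4): turn R to S, flip to black, move to (5,4). |black|=6
Step 5: on BLACK (5,4): turn L to E, flip to white, move to (5,5). |black|=5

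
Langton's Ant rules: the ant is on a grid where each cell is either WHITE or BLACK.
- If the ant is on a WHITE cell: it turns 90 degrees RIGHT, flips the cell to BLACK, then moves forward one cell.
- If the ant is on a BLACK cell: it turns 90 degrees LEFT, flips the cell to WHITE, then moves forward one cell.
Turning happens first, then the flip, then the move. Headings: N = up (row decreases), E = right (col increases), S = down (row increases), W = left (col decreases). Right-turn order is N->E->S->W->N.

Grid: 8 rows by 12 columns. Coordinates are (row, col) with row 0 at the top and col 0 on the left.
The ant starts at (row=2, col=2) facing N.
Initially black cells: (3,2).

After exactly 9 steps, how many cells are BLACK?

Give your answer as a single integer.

Answer: 6

Derivation:
Step 1: on WHITE (2,2): turn R to E, flip to black, move to (2,3). |black|=2
Step 2: on WHITE (2,3): turn R to S, flip to black, move to (3,3). |black|=3
Step 3: on WHITE (3,3): turn R to W, flip to black, move to (3,2). |black|=4
Step 4: on BLACK (3,2): turn L to S, flip to white, move to (4,2). |black|=3
Step 5: on WHITE (4,2): turn R to W, flip to black, move to (4,1). |black|=4
Step 6: on WHITE (4,1): turn R to N, flip to black, move to (3,1). |black|=5
Step 7: on WHITE (3,1): turn R to E, flip to black, move to (3,2). |black|=6
Step 8: on WHITE (3,2): turn R to S, flip to black, move to (4,2). |black|=7
Step 9: on BLACK (4,2): turn L to E, flip to white, move to (4,3). |black|=6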